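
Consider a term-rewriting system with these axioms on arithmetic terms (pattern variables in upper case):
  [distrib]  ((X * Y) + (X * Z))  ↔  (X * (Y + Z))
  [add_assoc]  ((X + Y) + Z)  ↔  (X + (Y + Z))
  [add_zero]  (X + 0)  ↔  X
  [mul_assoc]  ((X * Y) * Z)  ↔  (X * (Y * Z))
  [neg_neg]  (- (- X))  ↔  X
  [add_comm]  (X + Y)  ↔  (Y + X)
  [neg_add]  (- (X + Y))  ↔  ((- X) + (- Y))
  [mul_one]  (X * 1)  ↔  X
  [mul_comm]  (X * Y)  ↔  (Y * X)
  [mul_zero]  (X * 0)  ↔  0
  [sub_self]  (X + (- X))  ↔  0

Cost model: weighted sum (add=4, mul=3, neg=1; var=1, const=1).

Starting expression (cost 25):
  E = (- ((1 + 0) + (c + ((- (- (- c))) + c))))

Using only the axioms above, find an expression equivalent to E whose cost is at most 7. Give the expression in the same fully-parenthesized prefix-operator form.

(- (1 + c))   [cost 7]

1. [neg_neg →] (- (- (- c)))  →  (- c);  E = (- ((1 + 0) + (c + ((- c) + c))))
2. [add_comm →] ((- c) + c)  →  (c + (- c));  E = (- ((1 + 0) + (c + (c + (- c)))))
3. [add_zero →] (1 + 0)  →  1;  E = (- (1 + (c + (c + (- c)))))
4. [sub_self →] (c + (- c))  →  0;  E = (- (1 + (c + 0)))
5. [add_zero →] (c + 0)  →  c;  cost 7 ≤ 7, done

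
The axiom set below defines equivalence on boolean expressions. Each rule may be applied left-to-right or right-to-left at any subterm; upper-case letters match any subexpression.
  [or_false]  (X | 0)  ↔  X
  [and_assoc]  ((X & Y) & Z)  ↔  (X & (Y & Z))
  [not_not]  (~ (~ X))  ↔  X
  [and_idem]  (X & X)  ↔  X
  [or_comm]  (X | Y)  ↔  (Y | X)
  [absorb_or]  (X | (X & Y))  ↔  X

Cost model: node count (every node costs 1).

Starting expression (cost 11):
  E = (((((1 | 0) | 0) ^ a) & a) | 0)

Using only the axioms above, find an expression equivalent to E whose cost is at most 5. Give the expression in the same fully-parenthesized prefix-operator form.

((1 ^ a) & a)   [cost 5]

(1) (1 | 0)  =[or_false →]=  1    ⊢ ((((1 | 0) ^ a) & a) | 0)
(2) (1 | 0)  =[or_false →]=  1    ⊢ (((1 ^ a) & a) | 0)
(3) (((1 ^ a) & a) | 0)  =[or_false →]=  ((1 ^ a) & a)    ⊢ cost 5, within 5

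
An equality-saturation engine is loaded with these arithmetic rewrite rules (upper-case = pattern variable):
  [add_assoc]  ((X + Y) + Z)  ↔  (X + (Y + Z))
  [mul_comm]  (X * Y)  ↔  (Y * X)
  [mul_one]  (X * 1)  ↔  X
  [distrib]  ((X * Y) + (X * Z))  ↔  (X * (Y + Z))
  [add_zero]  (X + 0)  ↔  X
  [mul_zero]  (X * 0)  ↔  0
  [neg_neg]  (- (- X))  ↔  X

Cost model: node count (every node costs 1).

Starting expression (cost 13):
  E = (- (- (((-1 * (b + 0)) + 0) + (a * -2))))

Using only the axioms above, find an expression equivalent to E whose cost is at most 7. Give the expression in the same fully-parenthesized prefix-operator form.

step 1: add_zero (→) rewrites (b + 0) into b, now (- (- (((-1 * b) + 0) + (a * -2))))
step 2: neg_neg (→) rewrites (- (- (((-1 * b) + 0) + (a * -2)))) into (((-1 * b) + 0) + (a * -2))
step 3: add_zero (→) rewrites ((-1 * b) + 0) into (-1 * b), reaching cost 7 (bound 7)

((-1 * b) + (a * -2))   [cost 7]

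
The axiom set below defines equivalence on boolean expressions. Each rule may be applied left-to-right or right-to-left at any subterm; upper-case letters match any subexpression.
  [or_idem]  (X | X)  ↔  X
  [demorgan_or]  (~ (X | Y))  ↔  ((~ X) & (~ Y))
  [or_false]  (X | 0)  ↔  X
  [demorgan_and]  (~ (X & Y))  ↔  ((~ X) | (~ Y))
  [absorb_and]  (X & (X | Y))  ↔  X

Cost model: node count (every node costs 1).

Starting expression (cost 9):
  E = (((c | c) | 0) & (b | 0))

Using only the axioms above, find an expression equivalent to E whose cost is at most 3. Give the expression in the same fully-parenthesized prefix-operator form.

(c & b)   [cost 3]

1. [or_idem →] (c | c)  →  c;  E = ((c | 0) & (b | 0))
2. [or_false →] (b | 0)  →  b;  E = ((c | 0) & b)
3. [or_false →] (c | 0)  →  c;  cost 3 ≤ 3, done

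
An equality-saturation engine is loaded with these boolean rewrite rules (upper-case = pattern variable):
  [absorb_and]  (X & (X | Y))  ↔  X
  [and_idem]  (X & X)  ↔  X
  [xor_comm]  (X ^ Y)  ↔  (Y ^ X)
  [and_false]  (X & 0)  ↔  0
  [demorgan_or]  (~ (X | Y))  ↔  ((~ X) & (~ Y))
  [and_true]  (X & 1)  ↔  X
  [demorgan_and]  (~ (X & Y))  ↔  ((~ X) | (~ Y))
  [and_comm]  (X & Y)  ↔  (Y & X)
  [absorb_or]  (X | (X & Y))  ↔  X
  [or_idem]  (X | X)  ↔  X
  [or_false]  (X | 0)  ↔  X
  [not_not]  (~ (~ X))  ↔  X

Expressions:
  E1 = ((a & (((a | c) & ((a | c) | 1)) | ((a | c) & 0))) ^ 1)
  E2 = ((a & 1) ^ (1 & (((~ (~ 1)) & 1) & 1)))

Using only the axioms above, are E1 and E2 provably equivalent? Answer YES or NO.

YES

step 1: absorb_and (→) rewrites ((a | c) & ((a | c) | 1)) into (a | c), now ((a & ((a | c) | ((a | c) & 0))) ^ 1)
step 2: absorb_or (→) rewrites ((a | c) | ((a | c) & 0)) into (a | c), now ((a & (a | c)) ^ 1)
step 3: absorb_and (→) rewrites (a & (a | c)) into a, now (a ^ 1)
step 4: and_true (←) rewrites a into (a & 1), now ((a & 1) ^ 1)
step 5: and_true (←) rewrites 1 into (1 & 1), now ((a & 1) ^ (1 & 1))
step 6: and_true (←) rewrites 1 into (1 & 1), now ((a & 1) ^ (1 & (1 & 1)))
step 7: not_not (←) rewrites 1 into (~ (~ 1)), now ((a & 1) ^ (1 & ((~ (~ 1)) & 1)))
step 8: and_true (←) rewrites (~ (~ 1)) into ((~ (~ 1)) & 1), which is E2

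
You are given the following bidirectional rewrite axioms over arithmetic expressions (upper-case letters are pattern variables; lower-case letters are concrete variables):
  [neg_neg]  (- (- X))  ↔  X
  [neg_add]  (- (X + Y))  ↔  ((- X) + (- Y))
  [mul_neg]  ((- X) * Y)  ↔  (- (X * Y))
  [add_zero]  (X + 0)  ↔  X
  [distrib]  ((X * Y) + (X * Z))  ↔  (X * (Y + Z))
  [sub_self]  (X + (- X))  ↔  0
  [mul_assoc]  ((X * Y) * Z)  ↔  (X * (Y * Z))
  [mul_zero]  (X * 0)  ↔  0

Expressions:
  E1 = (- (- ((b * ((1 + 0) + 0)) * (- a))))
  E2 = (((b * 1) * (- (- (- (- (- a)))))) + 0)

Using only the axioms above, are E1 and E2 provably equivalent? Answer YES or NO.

YES

(1) (- (- ((b * ((1 + 0) + 0)) * (- a))))  =[neg_neg →]=  ((b * ((1 + 0) + 0)) * (- a))
(2) ((1 + 0) + 0)  =[add_zero →]=  (1 + 0)    ⊢ ((b * (1 + 0)) * (- a))
(3) (1 + 0)  =[add_zero →]=  1    ⊢ ((b * 1) * (- a))
(4) (- a)  =[neg_neg ←]=  (- (- (- a)))    ⊢ ((b * 1) * (- (- (- a))))
(5) (- (- a))  =[neg_neg ←]=  (- (- (- (- a))))    ⊢ ((b * 1) * (- (- (- (- (- a))))))
(6) ((b * 1) * (- (- (- (- (- a))))))  =[add_zero ←]=  (((b * 1) * (- (- (- (- (- a)))))) + 0)    ⊢ E2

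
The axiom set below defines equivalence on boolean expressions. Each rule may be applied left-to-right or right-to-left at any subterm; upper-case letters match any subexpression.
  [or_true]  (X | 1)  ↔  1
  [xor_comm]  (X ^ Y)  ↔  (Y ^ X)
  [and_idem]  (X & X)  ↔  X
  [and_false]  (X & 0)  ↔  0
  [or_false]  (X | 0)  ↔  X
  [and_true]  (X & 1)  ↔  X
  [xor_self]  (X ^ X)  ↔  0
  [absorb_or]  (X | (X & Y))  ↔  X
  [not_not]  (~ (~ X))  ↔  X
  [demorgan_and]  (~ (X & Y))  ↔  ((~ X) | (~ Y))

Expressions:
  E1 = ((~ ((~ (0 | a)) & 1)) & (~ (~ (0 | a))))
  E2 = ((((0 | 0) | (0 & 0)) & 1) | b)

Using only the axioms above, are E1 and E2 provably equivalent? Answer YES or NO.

NO

Every axiom is a valid identity, so a rewrite proof would force E1 and E2 to agree under every assignment.
At a=0, b=1: E1 = 0 but E2 = 1; they differ, so no derivation exists.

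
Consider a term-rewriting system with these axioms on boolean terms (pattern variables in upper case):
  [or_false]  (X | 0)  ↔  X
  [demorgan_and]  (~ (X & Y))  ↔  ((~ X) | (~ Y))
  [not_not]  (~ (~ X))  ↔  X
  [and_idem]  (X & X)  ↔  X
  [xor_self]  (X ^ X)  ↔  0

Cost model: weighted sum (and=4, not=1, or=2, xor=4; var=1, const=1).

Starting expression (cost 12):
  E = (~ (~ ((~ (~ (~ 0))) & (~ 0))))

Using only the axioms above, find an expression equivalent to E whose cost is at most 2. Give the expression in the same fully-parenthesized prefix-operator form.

(~ 0)   [cost 2]

1. [not_not →] (~ (~ (~ 0)))  →  (~ 0);  E = (~ (~ ((~ 0) & (~ 0))))
2. [and_idem →] ((~ 0) & (~ 0))  →  (~ 0);  E = (~ (~ (~ 0)))
3. [not_not →] (~ (~ 0))  →  0;  cost 2 ≤ 2, done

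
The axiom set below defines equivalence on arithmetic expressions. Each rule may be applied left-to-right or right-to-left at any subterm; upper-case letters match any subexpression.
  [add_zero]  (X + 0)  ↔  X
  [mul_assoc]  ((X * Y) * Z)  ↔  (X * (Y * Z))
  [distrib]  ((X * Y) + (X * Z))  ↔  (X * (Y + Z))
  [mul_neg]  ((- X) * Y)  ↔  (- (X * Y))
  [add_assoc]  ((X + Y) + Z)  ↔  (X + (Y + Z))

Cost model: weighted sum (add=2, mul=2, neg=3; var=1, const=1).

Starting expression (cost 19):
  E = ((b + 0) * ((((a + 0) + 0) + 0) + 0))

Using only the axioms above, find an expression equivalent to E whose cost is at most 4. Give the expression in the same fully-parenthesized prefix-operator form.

1. [add_zero →] (((a + 0) + 0) + 0)  →  ((a + 0) + 0);  E = ((b + 0) * (((a + 0) + 0) + 0))
2. [add_zero →] (b + 0)  →  b;  E = (b * (((a + 0) + 0) + 0))
3. [add_zero →] ((a + 0) + 0)  →  (a + 0);  E = (b * ((a + 0) + 0))
4. [add_zero →] ((a + 0) + 0)  →  (a + 0);  E = (b * (a + 0))
5. [add_zero →] (a + 0)  →  a;  cost 4 ≤ 4, done

(b * a)   [cost 4]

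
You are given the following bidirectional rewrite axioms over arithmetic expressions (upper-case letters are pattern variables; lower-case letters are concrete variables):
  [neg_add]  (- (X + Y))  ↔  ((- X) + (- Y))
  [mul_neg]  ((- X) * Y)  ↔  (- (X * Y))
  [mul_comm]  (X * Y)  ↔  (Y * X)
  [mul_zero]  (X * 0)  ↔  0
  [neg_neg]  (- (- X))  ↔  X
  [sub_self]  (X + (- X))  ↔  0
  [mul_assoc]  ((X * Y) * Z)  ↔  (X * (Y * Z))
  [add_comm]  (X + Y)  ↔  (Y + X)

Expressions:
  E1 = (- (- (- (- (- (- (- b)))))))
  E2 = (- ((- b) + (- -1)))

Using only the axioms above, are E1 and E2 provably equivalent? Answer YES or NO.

NO

All listed rules preserve value, hence provable equivalence implies equal values everywhere; look for a separating assignment.
b=0 gives E1 ↦ 0, E2 ↦ -1; values differ ⇒ not provably equivalent.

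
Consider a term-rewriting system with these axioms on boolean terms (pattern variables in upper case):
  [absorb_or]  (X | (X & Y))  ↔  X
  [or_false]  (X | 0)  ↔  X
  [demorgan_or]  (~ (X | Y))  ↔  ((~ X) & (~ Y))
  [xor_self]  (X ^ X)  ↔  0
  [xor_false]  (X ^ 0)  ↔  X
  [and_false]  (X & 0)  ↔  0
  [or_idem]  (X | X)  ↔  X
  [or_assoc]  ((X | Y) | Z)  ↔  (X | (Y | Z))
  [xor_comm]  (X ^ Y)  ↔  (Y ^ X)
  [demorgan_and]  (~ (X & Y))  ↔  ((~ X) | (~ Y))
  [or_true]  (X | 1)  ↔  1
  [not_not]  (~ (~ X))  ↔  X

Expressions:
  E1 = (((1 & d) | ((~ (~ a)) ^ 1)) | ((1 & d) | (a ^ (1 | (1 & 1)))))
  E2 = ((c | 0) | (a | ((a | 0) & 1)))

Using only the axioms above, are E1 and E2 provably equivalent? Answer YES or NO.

NO

All listed rules preserve value, hence provable equivalence implies equal values everywhere; look for a separating assignment.
a=0, c=0, d=0 gives E1 ↦ 1, E2 ↦ 0; values differ ⇒ not provably equivalent.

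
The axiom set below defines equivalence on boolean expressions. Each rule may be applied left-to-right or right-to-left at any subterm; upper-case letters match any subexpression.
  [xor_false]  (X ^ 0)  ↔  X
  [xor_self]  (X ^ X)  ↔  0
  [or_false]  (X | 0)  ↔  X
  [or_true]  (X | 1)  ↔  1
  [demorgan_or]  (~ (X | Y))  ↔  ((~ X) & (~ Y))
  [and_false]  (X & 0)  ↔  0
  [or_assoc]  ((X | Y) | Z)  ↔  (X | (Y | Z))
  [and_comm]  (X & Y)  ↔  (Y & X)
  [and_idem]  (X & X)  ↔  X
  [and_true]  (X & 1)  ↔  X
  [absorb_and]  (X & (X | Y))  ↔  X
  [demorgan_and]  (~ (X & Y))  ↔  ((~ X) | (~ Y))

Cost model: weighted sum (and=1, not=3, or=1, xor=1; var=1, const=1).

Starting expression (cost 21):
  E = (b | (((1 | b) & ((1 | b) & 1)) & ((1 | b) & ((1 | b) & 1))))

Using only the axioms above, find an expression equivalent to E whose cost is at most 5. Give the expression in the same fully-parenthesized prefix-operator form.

(b | (1 | b))   [cost 5]

1. [and_idem →] (((1 | b) & ((1 | b) & 1)) & ((1 | b) & ((1 | b) & 1)))  →  ((1 | b) & ((1 | b) & 1));  E = (b | ((1 | b) & ((1 | b) & 1)))
2. [and_true →] ((1 | b) & 1)  →  (1 | b);  E = (b | ((1 | b) & (1 | b)))
3. [and_idem →] ((1 | b) & (1 | b))  →  (1 | b);  cost 5 ≤ 5, done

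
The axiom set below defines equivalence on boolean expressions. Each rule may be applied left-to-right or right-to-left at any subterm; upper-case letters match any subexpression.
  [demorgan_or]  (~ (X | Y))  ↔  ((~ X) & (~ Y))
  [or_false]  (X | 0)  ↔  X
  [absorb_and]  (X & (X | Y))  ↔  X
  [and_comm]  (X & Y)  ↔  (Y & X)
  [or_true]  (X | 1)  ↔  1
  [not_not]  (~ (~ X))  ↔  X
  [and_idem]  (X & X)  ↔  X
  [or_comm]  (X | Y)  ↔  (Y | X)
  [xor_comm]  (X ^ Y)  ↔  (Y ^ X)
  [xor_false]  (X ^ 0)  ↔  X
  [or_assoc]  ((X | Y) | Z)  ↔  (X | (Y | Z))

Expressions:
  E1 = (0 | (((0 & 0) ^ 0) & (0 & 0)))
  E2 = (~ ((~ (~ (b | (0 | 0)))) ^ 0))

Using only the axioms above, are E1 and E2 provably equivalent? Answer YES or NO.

All listed rules preserve value, hence provable equivalence implies equal values everywhere; look for a separating assignment.
b=0 gives E1 ↦ 0, E2 ↦ 1; values differ ⇒ not provably equivalent.

NO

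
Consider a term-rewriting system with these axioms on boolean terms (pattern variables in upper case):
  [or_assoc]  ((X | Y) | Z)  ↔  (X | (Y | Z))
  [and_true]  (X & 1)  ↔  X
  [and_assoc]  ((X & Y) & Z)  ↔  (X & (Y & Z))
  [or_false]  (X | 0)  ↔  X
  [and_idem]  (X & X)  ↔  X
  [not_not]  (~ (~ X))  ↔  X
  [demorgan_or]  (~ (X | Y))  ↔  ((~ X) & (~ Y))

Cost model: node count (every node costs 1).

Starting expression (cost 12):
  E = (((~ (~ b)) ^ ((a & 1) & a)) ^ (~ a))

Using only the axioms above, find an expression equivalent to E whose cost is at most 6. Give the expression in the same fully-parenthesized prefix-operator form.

step 1: and_true (→) rewrites (a & 1) into a, now (((~ (~ b)) ^ (a & a)) ^ (~ a))
step 2: and_idem (→) rewrites (a & a) into a, now (((~ (~ b)) ^ a) ^ (~ a))
step 3: not_not (→) rewrites (~ (~ b)) into b, reaching cost 6 (bound 6)

((b ^ a) ^ (~ a))   [cost 6]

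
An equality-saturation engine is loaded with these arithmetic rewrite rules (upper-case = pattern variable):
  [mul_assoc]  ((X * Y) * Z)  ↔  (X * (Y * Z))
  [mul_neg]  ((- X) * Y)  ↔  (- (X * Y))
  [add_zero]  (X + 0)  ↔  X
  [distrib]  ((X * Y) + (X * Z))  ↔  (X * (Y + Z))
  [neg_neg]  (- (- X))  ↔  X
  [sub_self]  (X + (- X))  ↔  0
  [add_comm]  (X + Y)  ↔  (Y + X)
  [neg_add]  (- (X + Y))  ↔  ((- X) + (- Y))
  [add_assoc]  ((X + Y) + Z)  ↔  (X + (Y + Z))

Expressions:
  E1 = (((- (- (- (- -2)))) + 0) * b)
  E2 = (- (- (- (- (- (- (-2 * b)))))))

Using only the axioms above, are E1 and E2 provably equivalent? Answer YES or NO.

YES

(1) (- (- (- -2)))  =[neg_neg →]=  (- -2)    ⊢ (((- (- -2)) + 0) * b)
(2) (- (- -2))  =[neg_neg →]=  -2    ⊢ ((-2 + 0) * b)
(3) (-2 + 0)  =[add_zero →]=  -2    ⊢ (-2 * b)
(4) (-2 * b)  =[neg_neg ←]=  (- (- (-2 * b)))
(5) (-2 * b)  =[neg_neg ←]=  (- (- (-2 * b)))    ⊢ (- (- (- (- (-2 * b)))))
(6) (-2 * b)  =[neg_neg ←]=  (- (- (-2 * b)))    ⊢ E2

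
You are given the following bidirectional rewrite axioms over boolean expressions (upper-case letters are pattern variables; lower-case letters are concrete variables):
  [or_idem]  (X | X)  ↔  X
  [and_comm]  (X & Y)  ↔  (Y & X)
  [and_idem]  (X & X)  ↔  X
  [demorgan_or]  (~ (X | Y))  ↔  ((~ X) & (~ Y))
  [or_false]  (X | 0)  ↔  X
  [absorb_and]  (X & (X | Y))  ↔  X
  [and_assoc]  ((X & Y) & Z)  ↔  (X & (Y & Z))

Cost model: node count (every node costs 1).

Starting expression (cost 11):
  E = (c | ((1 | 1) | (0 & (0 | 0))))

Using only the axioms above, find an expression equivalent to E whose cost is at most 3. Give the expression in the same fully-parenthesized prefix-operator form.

(c | 1)   [cost 3]

step 1: absorb_and (→) rewrites (0 & (0 | 0)) into 0, now (c | ((1 | 1) | 0))
step 2: or_idem (→) rewrites (1 | 1) into 1, now (c | (1 | 0))
step 3: or_false (→) rewrites (1 | 0) into 1, reaching cost 3 (bound 3)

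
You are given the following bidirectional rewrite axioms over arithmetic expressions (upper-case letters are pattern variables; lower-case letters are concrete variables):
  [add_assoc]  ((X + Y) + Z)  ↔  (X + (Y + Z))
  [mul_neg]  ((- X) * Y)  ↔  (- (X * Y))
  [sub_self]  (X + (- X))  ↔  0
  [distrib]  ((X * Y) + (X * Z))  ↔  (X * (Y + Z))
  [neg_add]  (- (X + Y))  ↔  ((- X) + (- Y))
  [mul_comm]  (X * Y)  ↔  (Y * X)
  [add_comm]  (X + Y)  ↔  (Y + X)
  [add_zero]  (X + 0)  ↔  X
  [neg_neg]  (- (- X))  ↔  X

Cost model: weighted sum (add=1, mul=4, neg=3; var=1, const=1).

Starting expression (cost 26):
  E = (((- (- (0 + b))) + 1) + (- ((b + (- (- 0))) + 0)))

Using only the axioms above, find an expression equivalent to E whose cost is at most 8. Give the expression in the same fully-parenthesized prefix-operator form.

((b + 1) + (- b))   [cost 8]

(1) (- (- 0))  =[neg_neg →]=  0    ⊢ (((- (- (0 + b))) + 1) + (- ((b + 0) + 0)))
(2) (0 + b)  =[add_comm →]=  (b + 0)    ⊢ (((- (- (b + 0))) + 1) + (- ((b + 0) + 0)))
(3) ((- (- (b + 0))) + 1)  =[add_comm →]=  (1 + (- (- (b + 0))))    ⊢ ((1 + (- (- (b + 0)))) + (- ((b + 0) + 0)))
(4) (b + 0)  =[add_zero →]=  b    ⊢ ((1 + (- (- (b + 0)))) + (- (b + 0)))
(5) (b + 0)  =[add_zero →]=  b    ⊢ ((1 + (- (- b))) + (- (b + 0)))
(6) (1 + (- (- b)))  =[add_comm →]=  ((- (- b)) + 1)    ⊢ (((- (- b)) + 1) + (- (b + 0)))
(7) (- (- b))  =[neg_neg →]=  b    ⊢ ((b + 1) + (- (b + 0)))
(8) (b + 0)  =[add_zero →]=  b    ⊢ cost 8, within 8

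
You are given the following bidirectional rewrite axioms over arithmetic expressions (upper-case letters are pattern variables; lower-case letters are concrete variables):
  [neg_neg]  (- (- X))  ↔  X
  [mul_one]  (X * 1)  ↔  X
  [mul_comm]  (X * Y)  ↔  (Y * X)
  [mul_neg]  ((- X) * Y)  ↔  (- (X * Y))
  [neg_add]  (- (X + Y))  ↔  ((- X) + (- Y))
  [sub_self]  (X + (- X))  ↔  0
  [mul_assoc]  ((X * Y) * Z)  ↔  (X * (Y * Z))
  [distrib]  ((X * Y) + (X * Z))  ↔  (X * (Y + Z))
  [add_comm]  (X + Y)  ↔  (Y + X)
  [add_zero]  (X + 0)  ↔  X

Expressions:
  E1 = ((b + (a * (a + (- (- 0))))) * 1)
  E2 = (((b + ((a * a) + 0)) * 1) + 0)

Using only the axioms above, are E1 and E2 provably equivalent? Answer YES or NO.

YES

(1) (- (- 0))  =[neg_neg →]=  0    ⊢ ((b + (a * (a + 0))) * 1)
(2) ((b + (a * (a + 0))) * 1)  =[mul_one →]=  (b + (a * (a + 0)))
(3) (a + 0)  =[add_zero →]=  a    ⊢ (b + (a * a))
(4) (b + (a * a))  =[mul_one ←]=  ((b + (a * a)) * 1)
(5) ((b + (a * a)) * 1)  =[add_zero ←]=  (((b + (a * a)) * 1) + 0)
(6) (a * a)  =[add_zero ←]=  ((a * a) + 0)    ⊢ E2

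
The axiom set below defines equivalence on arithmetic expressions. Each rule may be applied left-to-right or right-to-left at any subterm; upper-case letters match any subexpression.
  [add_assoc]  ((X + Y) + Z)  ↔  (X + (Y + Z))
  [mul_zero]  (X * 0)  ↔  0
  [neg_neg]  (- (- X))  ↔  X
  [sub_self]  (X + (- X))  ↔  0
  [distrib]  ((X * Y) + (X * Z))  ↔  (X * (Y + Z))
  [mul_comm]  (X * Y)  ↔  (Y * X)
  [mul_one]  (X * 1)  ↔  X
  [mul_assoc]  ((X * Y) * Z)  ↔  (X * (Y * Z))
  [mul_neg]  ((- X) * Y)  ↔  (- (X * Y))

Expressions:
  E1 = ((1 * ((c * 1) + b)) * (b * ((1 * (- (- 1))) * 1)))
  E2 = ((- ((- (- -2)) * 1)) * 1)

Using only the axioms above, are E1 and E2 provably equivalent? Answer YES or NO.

The axioms are sound identities: if E1 ↔* E2 then E1 and E2 evaluate identically under any assignment.
Under b=0, c=0: E1 evaluates to 0, E2 to 2. Distinct ⇒ no rewrite sequence connects them.

NO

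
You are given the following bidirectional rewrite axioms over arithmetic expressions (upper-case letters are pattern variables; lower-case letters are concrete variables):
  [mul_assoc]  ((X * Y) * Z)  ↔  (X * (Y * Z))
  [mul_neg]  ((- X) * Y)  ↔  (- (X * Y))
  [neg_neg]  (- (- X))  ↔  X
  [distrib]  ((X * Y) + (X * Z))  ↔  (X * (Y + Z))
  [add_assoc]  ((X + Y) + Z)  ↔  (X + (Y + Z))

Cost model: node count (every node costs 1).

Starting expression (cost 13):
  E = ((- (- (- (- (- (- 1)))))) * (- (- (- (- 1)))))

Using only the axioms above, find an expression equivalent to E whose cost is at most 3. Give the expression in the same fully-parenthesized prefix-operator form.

1. [neg_neg →] (- (- (- (- (- 1)))))  →  (- (- (- 1)));  E = ((- (- (- (- 1)))) * (- (- (- (- 1)))))
2. [neg_neg →] (- (- 1))  →  1;  E = ((- (- (- (- 1)))) * (- (- 1)))
3. [neg_neg →] (- (- (- 1)))  →  (- 1);  E = ((- (- 1)) * (- (- 1)))
4. [neg_neg →] (- (- 1))  →  1;  E = (1 * (- (- 1)))
5. [neg_neg →] (- (- 1))  →  1;  cost 3 ≤ 3, done

(1 * 1)   [cost 3]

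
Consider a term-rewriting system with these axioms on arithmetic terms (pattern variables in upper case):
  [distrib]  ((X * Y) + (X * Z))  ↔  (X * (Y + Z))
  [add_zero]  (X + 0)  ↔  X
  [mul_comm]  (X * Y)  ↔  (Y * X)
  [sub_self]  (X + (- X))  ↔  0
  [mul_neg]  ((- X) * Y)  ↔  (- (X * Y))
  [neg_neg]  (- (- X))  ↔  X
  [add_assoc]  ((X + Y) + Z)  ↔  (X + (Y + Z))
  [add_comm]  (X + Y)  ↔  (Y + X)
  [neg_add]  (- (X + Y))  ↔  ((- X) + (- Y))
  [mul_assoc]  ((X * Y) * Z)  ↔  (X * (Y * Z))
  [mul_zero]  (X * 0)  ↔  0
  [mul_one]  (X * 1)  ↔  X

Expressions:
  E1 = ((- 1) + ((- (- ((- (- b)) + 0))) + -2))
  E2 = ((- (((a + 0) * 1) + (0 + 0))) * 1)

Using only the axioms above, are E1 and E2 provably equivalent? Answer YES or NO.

All listed rules preserve value, hence provable equivalence implies equal values everywhere; look for a separating assignment.
a=0, b=0 gives E1 ↦ -3, E2 ↦ 0; values differ ⇒ not provably equivalent.

NO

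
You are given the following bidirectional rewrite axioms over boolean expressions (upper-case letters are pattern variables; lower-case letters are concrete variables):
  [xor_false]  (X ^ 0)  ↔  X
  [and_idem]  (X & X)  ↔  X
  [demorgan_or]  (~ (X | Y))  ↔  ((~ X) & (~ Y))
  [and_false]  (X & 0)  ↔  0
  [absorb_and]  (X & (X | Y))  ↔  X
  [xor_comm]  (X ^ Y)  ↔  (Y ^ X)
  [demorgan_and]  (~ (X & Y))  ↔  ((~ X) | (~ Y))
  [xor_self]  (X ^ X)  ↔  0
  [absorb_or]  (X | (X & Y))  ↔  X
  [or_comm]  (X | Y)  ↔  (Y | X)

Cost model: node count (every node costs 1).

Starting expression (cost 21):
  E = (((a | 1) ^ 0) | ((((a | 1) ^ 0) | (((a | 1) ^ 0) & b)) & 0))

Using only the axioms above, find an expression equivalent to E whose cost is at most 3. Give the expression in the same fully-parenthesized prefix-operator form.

(1) (((a | 1) ^ 0) | (((a | 1) ^ 0) & b))  =[absorb_or →]=  ((a | 1) ^ 0)    ⊢ (((a | 1) ^ 0) | (((a | 1) ^ 0) & 0))
(2) (((a | 1) ^ 0) | (((a | 1) ^ 0) & 0))  =[absorb_or →]=  ((a | 1) ^ 0)
(3) ((a | 1) ^ 0)  =[xor_false →]=  (a | 1)    ⊢ cost 3, within 3

(a | 1)   [cost 3]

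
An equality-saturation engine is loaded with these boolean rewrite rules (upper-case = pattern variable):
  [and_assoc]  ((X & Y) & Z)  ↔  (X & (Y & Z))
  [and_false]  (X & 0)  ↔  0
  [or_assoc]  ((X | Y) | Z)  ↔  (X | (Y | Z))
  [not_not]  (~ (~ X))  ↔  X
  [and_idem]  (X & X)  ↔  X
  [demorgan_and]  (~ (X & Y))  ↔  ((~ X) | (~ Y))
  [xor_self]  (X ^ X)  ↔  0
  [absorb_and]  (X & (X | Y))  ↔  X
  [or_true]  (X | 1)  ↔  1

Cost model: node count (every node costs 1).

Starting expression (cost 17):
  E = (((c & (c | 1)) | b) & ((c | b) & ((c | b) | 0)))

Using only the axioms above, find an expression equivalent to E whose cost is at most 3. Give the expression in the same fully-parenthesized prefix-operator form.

step 1: absorb_and (→) rewrites (c & (c | 1)) into c, now ((c | b) & ((c | b) & ((c | b) | 0)))
step 2: absorb_and (→) rewrites ((c | b) & ((c | b) | 0)) into (c | b), now ((c | b) & (c | b))
step 3: and_idem (→) rewrites ((c | b) & (c | b)) into (c | b), reaching cost 3 (bound 3)

(c | b)   [cost 3]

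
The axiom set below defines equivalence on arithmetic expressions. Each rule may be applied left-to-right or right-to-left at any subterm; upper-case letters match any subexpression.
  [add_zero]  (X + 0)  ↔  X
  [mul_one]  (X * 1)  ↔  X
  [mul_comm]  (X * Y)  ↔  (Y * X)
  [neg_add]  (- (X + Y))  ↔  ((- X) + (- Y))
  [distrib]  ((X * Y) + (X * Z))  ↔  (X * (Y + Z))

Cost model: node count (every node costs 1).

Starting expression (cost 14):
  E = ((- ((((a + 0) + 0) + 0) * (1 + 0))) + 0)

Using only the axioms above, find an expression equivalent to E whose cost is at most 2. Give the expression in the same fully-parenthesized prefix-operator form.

(- a)   [cost 2]

step 1: add_zero (→) rewrites (a + 0) into a, now ((- (((a + 0) + 0) * (1 + 0))) + 0)
step 2: add_zero (→) rewrites ((- (((a + 0) + 0) * (1 + 0))) + 0) into (- (((a + 0) + 0) * (1 + 0)))
step 3: add_zero (→) rewrites ((a + 0) + 0) into (a + 0), now (- ((a + 0) * (1 + 0)))
step 4: add_zero (→) rewrites (a + 0) into a, now (- (a * (1 + 0)))
step 5: add_zero (→) rewrites (1 + 0) into 1, now (- (a * 1))
step 6: mul_one (→) rewrites (a * 1) into a, reaching cost 2 (bound 2)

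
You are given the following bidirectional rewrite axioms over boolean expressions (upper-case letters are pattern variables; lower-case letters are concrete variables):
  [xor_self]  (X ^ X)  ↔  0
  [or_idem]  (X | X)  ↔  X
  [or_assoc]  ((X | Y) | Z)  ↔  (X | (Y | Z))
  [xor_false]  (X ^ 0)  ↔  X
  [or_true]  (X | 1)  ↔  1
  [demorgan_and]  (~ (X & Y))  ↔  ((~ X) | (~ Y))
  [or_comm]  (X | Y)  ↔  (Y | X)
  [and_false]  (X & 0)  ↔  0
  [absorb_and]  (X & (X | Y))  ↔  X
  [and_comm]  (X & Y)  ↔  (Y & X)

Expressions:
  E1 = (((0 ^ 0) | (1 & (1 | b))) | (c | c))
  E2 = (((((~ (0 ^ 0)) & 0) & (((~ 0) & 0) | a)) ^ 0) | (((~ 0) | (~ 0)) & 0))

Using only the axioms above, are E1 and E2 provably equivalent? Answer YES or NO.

NO

The axioms are sound identities: if E1 ↔* E2 then E1 and E2 evaluate identically under any assignment.
Under a=0, b=0, c=0: E1 evaluates to 1, E2 to 0. Distinct ⇒ no rewrite sequence connects them.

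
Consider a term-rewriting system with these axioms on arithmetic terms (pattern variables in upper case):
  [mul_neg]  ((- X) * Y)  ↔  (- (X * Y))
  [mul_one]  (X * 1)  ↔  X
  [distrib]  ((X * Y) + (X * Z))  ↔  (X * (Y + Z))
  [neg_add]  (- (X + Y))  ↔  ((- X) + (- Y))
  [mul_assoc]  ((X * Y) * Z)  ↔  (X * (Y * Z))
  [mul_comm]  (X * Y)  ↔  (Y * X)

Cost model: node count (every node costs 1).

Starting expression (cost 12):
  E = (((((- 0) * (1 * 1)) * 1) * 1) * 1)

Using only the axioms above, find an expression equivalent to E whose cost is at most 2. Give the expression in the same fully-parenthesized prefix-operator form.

(1) ((((- 0) * (1 * 1)) * 1) * 1)  =[mul_one →]=  (((- 0) * (1 * 1)) * 1)    ⊢ ((((- 0) * (1 * 1)) * 1) * 1)
(2) (1 * 1)  =[mul_one →]=  1    ⊢ ((((- 0) * 1) * 1) * 1)
(3) ((- 0) * 1)  =[mul_one →]=  (- 0)    ⊢ (((- 0) * 1) * 1)
(4) ((- 0) * 1)  =[mul_one →]=  (- 0)    ⊢ ((- 0) * 1)
(5) ((- 0) * 1)  =[mul_one →]=  (- 0)    ⊢ cost 2, within 2

(- 0)   [cost 2]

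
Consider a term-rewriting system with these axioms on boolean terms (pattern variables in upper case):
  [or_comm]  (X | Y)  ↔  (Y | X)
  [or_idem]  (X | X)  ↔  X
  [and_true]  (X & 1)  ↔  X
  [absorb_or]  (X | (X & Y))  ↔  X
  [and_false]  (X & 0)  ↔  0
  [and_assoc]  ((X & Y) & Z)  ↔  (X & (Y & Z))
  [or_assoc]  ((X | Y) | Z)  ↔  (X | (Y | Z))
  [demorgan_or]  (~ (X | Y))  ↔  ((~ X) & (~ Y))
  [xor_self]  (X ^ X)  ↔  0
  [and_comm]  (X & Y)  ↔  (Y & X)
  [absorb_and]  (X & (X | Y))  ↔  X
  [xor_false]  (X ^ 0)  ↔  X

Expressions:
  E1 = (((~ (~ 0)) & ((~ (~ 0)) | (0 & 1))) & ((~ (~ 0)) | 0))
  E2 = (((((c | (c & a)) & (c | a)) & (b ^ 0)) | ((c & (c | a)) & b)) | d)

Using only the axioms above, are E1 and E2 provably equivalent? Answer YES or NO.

The axioms are sound identities: if E1 ↔* E2 then E1 and E2 evaluate identically under any assignment.
Under a=0, b=0, c=0, d=1: E1 evaluates to 0, E2 to 1. Distinct ⇒ no rewrite sequence connects them.

NO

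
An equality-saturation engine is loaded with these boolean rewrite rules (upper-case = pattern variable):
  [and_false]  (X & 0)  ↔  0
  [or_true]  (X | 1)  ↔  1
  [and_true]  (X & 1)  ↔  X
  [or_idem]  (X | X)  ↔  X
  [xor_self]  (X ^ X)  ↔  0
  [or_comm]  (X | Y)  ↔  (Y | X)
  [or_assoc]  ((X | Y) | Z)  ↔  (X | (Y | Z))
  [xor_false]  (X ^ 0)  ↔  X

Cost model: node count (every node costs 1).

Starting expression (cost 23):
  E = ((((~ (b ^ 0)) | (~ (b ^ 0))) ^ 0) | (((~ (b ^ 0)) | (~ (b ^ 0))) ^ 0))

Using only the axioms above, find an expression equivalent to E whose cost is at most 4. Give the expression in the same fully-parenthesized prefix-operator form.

(1) ((((~ (b ^ 0)) | (~ (b ^ 0))) ^ 0) | (((~ (b ^ 0)) | (~ (b ^ 0))) ^ 0))  =[or_idem →]=  (((~ (b ^ 0)) | (~ (b ^ 0))) ^ 0)
(2) ((~ (b ^ 0)) | (~ (b ^ 0)))  =[or_idem →]=  (~ (b ^ 0))    ⊢ ((~ (b ^ 0)) ^ 0)
(3) ((~ (b ^ 0)) ^ 0)  =[xor_false →]=  (~ (b ^ 0))    ⊢ cost 4, within 4

(~ (b ^ 0))   [cost 4]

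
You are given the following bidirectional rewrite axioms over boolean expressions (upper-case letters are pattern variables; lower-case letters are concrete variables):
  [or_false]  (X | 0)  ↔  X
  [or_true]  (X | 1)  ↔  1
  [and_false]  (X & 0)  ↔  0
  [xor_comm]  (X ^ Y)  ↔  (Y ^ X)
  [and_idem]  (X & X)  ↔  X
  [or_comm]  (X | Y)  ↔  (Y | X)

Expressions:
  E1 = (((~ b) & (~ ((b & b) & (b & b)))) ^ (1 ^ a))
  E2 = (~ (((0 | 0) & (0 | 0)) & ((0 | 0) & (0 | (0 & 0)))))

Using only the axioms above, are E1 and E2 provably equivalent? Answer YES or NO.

Every axiom is a valid identity, so a rewrite proof would force E1 and E2 to agree under every assignment.
At a=0, b=0: E1 = 0 but E2 = 1; they differ, so no derivation exists.

NO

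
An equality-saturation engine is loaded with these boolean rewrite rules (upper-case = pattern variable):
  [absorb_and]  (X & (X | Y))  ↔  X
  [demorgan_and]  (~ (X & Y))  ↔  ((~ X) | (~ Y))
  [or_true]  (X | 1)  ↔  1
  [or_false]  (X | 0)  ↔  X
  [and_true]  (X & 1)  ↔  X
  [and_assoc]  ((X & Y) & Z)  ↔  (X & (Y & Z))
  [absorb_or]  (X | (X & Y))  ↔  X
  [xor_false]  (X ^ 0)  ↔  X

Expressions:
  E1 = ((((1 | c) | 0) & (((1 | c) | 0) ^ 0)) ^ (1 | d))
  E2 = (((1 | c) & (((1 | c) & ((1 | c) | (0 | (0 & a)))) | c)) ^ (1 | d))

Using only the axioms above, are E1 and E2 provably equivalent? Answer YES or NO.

(1) ((1 | c) | 0)  =[or_false →]=  (1 | c)    ⊢ (((1 | c) & (((1 | c) | 0) ^ 0)) ^ (1 | d))
(2) (((1 | c) | 0) ^ 0)  =[xor_false →]=  ((1 | c) | 0)    ⊢ (((1 | c) & ((1 | c) | 0)) ^ (1 | d))
(3) ((1 | c) & ((1 | c) | 0))  =[absorb_and →]=  (1 | c)    ⊢ ((1 | c) ^ (1 | d))
(4) (1 | c)  =[absorb_and ←]=  ((1 | c) & ((1 | c) | c))    ⊢ (((1 | c) & ((1 | c) | c)) ^ (1 | d))
(5) (1 | c)  =[absorb_and ←]=  ((1 | c) & ((1 | c) | 0))    ⊢ (((1 | c) & (((1 | c) & ((1 | c) | 0)) | c)) ^ (1 | d))
(6) 0  =[absorb_or ←]=  (0 | (0 & a))    ⊢ E2

YES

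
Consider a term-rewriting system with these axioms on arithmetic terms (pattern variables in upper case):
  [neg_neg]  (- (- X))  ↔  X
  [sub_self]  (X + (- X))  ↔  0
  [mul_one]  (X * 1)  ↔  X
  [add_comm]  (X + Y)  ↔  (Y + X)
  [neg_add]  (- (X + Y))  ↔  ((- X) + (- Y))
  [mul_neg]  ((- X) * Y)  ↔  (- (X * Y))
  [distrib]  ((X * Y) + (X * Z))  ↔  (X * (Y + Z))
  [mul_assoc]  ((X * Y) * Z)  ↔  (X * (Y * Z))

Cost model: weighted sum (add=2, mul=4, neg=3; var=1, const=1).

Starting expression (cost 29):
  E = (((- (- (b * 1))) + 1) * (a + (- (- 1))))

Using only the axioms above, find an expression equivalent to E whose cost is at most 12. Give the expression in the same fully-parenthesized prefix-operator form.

((b + 1) * (a + 1))   [cost 12]

step 1: neg_neg (→) rewrites (- (- 1)) into 1, now (((- (- (b * 1))) + 1) * (a + 1))
step 2: neg_neg (→) rewrites (- (- (b * 1))) into (b * 1), now (((b * 1) + 1) * (a + 1))
step 3: mul_one (→) rewrites (b * 1) into b, reaching cost 12 (bound 12)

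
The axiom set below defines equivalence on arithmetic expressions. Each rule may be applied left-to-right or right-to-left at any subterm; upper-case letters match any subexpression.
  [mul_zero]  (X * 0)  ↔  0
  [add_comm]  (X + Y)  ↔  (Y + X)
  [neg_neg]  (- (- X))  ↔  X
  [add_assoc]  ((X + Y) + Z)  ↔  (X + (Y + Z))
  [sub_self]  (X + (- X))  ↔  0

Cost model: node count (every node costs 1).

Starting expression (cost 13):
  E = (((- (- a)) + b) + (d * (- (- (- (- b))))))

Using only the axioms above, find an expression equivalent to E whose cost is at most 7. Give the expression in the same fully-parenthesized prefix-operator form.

(1) (- (- (- (- b))))  =[neg_neg →]=  (- (- b))    ⊢ (((- (- a)) + b) + (d * (- (- b))))
(2) (- (- b))  =[neg_neg →]=  b    ⊢ (((- (- a)) + b) + (d * b))
(3) (- (- a))  =[neg_neg →]=  a    ⊢ cost 7, within 7

((a + b) + (d * b))   [cost 7]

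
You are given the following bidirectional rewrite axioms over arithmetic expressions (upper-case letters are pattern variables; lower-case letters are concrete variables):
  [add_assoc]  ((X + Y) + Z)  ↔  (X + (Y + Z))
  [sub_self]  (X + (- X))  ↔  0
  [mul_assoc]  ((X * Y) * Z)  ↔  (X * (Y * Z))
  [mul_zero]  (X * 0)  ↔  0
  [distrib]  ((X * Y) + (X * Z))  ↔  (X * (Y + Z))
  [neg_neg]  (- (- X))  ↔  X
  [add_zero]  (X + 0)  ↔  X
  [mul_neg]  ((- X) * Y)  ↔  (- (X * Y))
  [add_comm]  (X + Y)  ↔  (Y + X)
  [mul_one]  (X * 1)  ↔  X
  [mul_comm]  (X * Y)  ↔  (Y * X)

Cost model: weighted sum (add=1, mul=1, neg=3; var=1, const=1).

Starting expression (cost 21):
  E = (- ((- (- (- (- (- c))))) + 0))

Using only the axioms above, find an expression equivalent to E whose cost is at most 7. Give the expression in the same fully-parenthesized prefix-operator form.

(- (- c))   [cost 7]

1. [neg_neg →] (- (- (- (- c))))  →  (- (- c));  E = (- ((- (- (- c))) + 0))
2. [neg_neg →] (- (- (- c)))  →  (- c);  E = (- ((- c) + 0))
3. [add_zero →] ((- c) + 0)  →  (- c);  cost 7 ≤ 7, done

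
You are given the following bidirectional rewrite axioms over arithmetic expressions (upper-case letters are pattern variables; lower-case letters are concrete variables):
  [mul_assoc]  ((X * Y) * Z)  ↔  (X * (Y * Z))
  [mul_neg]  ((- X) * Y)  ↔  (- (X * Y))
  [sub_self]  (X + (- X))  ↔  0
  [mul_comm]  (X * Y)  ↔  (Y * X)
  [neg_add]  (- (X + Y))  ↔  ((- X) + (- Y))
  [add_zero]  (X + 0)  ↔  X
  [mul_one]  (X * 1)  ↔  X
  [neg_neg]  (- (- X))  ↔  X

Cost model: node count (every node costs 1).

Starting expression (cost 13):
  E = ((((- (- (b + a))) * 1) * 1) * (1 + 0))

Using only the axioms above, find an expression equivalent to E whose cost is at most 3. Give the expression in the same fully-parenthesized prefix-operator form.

1. [mul_one →] ((- (- (b + a))) * 1)  →  (- (- (b + a)));  E = (((- (- (b + a))) * 1) * (1 + 0))
2. [add_zero →] (1 + 0)  →  1;  E = (((- (- (b + a))) * 1) * 1)
3. [mul_one →] ((- (- (b + a))) * 1)  →  (- (- (b + a)));  E = ((- (- (b + a))) * 1)
4. [mul_one →] ((- (- (b + a))) * 1)  →  (- (- (b + a)))
5. [neg_neg →] (- (- (b + a)))  →  (b + a);  cost 3 ≤ 3, done

(b + a)   [cost 3]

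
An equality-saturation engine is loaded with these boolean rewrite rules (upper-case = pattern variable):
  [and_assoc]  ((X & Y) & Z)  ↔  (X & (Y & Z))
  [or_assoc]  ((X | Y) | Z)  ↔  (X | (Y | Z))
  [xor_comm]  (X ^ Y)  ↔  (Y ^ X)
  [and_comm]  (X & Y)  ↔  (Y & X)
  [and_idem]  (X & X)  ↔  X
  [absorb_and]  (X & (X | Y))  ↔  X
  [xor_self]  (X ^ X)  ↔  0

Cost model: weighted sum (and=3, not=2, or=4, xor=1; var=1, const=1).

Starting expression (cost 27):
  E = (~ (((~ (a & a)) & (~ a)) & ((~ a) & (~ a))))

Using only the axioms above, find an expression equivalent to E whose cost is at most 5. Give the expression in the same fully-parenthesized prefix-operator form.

(1) (a & a)  =[and_idem →]=  a    ⊢ (~ (((~ a) & (~ a)) & ((~ a) & (~ a))))
(2) (((~ a) & (~ a)) & ((~ a) & (~ a)))  =[and_idem →]=  ((~ a) & (~ a))    ⊢ (~ ((~ a) & (~ a)))
(3) ((~ a) & (~ a))  =[and_idem →]=  (~ a)    ⊢ cost 5, within 5

(~ (~ a))   [cost 5]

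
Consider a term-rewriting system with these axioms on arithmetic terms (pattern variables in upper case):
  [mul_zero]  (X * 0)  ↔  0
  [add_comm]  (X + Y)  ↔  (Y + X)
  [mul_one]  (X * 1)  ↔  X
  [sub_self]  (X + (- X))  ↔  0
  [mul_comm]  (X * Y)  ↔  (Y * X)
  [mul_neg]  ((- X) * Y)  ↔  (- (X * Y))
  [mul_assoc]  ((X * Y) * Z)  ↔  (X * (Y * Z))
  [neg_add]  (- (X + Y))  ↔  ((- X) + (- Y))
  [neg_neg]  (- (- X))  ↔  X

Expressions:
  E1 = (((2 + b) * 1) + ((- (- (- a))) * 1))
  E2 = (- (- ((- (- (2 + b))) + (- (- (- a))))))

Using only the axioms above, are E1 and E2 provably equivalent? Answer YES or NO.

(1) ((2 + b) * 1)  =[mul_one →]=  (2 + b)    ⊢ ((2 + b) + ((- (- (- a))) * 1))
(2) (- (- (- a)))  =[neg_neg →]=  (- a)    ⊢ ((2 + b) + ((- a) * 1))
(3) ((- a) * 1)  =[mul_one →]=  (- a)    ⊢ ((2 + b) + (- a))
(4) a  =[neg_neg ←]=  (- (- a))    ⊢ ((2 + b) + (- (- (- a))))
(5) (2 + b)  =[neg_neg ←]=  (- (- (2 + b)))    ⊢ ((- (- (2 + b))) + (- (- (- a))))
(6) ((- (- (2 + b))) + (- (- (- a))))  =[neg_neg ←]=  (- (- ((- (- (2 + b))) + (- (- (- a))))))    ⊢ E2

YES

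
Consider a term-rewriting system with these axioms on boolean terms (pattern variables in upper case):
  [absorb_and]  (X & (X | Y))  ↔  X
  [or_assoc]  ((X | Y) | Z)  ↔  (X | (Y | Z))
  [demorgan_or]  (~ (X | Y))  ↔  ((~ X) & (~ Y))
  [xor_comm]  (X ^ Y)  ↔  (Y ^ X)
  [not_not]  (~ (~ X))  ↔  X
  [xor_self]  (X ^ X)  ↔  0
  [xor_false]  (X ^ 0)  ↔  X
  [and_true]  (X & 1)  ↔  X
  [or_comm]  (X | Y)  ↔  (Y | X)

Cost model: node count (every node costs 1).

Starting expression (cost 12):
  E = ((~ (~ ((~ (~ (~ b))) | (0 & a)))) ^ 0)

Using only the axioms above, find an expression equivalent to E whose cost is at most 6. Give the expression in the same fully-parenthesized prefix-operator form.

1. [xor_false →] ((~ (~ ((~ (~ (~ b))) | (0 & a)))) ^ 0)  →  (~ (~ ((~ (~ (~ b))) | (0 & a))))
2. [not_not →] (~ (~ (~ b)))  →  (~ b);  E = (~ (~ ((~ b) | (0 & a))))
3. [not_not →] (~ (~ ((~ b) | (0 & a))))  →  ((~ b) | (0 & a));  cost 6 ≤ 6, done

((~ b) | (0 & a))   [cost 6]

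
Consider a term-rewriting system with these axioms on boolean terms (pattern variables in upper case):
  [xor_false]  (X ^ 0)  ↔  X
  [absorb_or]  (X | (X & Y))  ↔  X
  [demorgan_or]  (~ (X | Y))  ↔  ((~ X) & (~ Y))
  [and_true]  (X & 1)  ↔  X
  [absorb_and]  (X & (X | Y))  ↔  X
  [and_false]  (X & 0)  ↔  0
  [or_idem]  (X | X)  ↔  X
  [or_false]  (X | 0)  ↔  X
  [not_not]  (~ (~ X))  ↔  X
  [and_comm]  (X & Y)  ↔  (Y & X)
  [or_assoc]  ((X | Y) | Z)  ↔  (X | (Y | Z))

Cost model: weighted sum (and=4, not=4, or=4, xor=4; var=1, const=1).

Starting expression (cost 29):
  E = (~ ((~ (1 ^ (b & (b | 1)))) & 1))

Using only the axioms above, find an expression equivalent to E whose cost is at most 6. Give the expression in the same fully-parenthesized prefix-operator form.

(1 ^ b)   [cost 6]

step 1: and_true (→) rewrites ((~ (1 ^ (b & (b | 1)))) & 1) into (~ (1 ^ (b & (b | 1)))), now (~ (~ (1 ^ (b & (b | 1)))))
step 2: absorb_and (→) rewrites (b & (b | 1)) into b, now (~ (~ (1 ^ b)))
step 3: not_not (→) rewrites (~ (~ (1 ^ b))) into (1 ^ b), reaching cost 6 (bound 6)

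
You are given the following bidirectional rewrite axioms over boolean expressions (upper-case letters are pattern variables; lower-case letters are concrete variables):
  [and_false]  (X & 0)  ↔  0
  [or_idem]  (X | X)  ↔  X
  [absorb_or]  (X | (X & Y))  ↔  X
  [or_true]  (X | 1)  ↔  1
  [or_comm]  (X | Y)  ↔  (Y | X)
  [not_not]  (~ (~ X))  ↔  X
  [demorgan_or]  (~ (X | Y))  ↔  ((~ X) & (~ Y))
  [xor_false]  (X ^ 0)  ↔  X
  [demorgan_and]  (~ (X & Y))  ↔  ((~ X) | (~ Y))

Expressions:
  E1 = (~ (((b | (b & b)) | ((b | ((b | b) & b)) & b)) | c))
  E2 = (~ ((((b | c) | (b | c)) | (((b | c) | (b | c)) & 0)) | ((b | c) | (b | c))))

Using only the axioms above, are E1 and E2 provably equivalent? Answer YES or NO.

step 1: or_idem (→) rewrites (b | b) into b, now (~ (((b | (b & b)) | ((b | (b & b)) & b)) | c))
step 2: absorb_or (→) rewrites ((b | (b & b)) | ((b | (b & b)) & b)) into (b | (b & b)), now (~ ((b | (b & b)) | c))
step 3: absorb_or (→) rewrites (b | (b & b)) into b, now (~ (b | c))
step 4: or_idem (←) rewrites (b | c) into ((b | c) | (b | c)), now (~ ((b | c) | (b | c)))
step 5: or_idem (←) rewrites ((b | c) | (b | c)) into (((b | c) | (b | c)) | ((b | c) | (b | c))), now (~ (((b | c) | (b | c)) | ((b | c) | (b | c))))
step 6: absorb_or (←) rewrites ((b | c) | (b | c)) into (((b | c) | (b | c)) | (((b | c) | (b | c)) & 0)), which is E2

YES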